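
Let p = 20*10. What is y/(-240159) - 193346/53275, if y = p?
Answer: -46444437014/12794470725 ≈ -3.6300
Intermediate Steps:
p = 200
y = 200
y/(-240159) - 193346/53275 = 200/(-240159) - 193346/53275 = 200*(-1/240159) - 193346*1/53275 = -200/240159 - 193346/53275 = -46444437014/12794470725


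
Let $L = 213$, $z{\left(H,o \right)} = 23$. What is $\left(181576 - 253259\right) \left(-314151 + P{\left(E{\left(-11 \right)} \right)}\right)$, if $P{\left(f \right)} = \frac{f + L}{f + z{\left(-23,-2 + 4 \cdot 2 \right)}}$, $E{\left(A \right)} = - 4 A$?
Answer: $\frac{1508773748380}{67} \approx 2.2519 \cdot 10^{10}$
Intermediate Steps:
$P{\left(f \right)} = \frac{213 + f}{23 + f}$ ($P{\left(f \right)} = \frac{f + 213}{f + 23} = \frac{213 + f}{23 + f}$)
$\left(181576 - 253259\right) \left(-314151 + P{\left(E{\left(-11 \right)} \right)}\right) = \left(181576 - 253259\right) \left(-314151 + \frac{213 - -44}{23 - -44}\right) = - 71683 \left(-314151 + \frac{213 + 44}{23 + 44}\right) = - 71683 \left(-314151 + \frac{1}{67} \cdot 257\right) = - 71683 \left(-314151 + \frac{257}{67}\right) = \left(-71683\right) \left(- \frac{21047860}{67}\right) = \frac{1508773748380}{67}$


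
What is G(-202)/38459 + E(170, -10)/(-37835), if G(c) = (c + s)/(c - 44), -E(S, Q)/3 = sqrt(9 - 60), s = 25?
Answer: 59/3153638 + 3*I*sqrt(51)/37835 ≈ 1.8709e-5 + 0.00056626*I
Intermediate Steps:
E(S, Q) = -3*I*sqrt(51) (E(S, Q) = -3*sqrt(9 - 60) = -3*I*sqrt(51))
G(c) = (25 + c)/(-44 + c) (G(c) = (c + 25)/(c - 44) = (25 + c)/(-44 + c))
G(-202)/38459 + E(170, -10)/(-37835) = ((25 - 202)/(-44 - 202))/38459 - 3*I*sqrt(51)/(-37835) = (-177/(-246))*(1/38459) - 3*I*sqrt(51)*(-1/37835) = -1/246*(-177)*(1/38459) + 3*I*sqrt(51)/37835 = (59/82)*(1/38459) + 3*I*sqrt(51)/37835 = 59/3153638 + 3*I*sqrt(51)/37835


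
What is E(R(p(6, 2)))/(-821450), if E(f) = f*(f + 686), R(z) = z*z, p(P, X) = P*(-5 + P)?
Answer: -12996/410725 ≈ -0.031642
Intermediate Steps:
R(z) = z**2
E(f) = f*(686 + f)
E(R(p(6, 2)))/(-821450) = ((6*(-5 + 6))**2*(686 + (6*(-5 + 6))**2))/(-821450) = ((6*1)**2*(686 + (6*1)**2))*(-1/821450) = (6**2*(686 + 6**2))*(-1/821450) = (36*(686 + 36))*(-1/821450) = (36*722)*(-1/821450) = 25992*(-1/821450) = -12996/410725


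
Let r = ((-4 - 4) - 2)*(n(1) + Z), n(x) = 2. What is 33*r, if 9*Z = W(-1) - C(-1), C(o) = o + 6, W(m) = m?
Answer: -440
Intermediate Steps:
C(o) = 6 + o
Z = -⅔ (Z = (-1 - (6 - 1))/9 = (-1 - 1*5)/9 = (-1 - 5)/9 = (⅑)*(-6) = -⅔ ≈ -0.66667)
r = -40/3 (r = ((-4 - 4) - 2)*(2 - ⅔) = (-8 - 2)*(4/3) = -10*4/3 = -40/3 ≈ -13.333)
33*r = 33*(-40/3) = -440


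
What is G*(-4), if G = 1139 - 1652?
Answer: 2052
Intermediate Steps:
G = -513
G*(-4) = -513*(-4) = 2052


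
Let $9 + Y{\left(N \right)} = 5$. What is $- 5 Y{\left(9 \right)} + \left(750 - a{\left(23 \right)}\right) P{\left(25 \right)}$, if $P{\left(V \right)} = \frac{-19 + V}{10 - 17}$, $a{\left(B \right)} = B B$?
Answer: $- \frac{1186}{7} \approx -169.43$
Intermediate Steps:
$Y{\left(N \right)} = -4$ ($Y{\left(N \right)} = -9 + 5 = -4$)
$a{\left(B \right)} = B^{2}$
$P{\left(V \right)} = \frac{19}{7} - \frac{V}{7}$ ($P{\left(V \right)} = \frac{-19 + V}{-7} = \left(-19 + V\right) \left(- \frac{1}{7}\right) = \frac{19}{7} - \frac{V}{7}$)
$- 5 Y{\left(9 \right)} + \left(750 - a{\left(23 \right)}\right) P{\left(25 \right)} = \left(-5\right) \left(-4\right) + \left(750 - 23^{2}\right) \left(\frac{19}{7} - \frac{25}{7}\right) = 20 + \left(750 - 529\right) \left(\frac{19}{7} - \frac{25}{7}\right) = 20 + \left(750 - 529\right) \left(- \frac{6}{7}\right) = 20 + 221 \left(- \frac{6}{7}\right) = 20 - \frac{1326}{7} = - \frac{1186}{7}$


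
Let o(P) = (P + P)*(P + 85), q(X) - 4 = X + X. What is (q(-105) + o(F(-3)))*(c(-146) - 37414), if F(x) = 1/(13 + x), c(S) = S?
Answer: 35490444/5 ≈ 7.0981e+6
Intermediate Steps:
q(X) = 4 + 2*X (q(X) = 4 + (X + X) = 4 + 2*X)
o(P) = 2*P*(85 + P) (o(P) = (2*P)*(85 + P) = 2*P*(85 + P))
(q(-105) + o(F(-3)))*(c(-146) - 37414) = ((4 + 2*(-105)) + 2*(85 + 1/(13 - 3))/(13 - 3))*(-146 - 37414) = ((4 - 210) + 2*(85 + 1/10)/10)*(-37560) = (-206 + 2*(⅒)*(85 + ⅒))*(-37560) = (-206 + 2*(⅒)*(851/10))*(-37560) = (-206 + 851/50)*(-37560) = -9449/50*(-37560) = 35490444/5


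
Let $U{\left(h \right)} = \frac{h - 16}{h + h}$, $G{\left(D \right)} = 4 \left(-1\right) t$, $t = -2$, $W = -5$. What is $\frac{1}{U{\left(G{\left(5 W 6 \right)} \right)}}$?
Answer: $-2$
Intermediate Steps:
$G{\left(D \right)} = 8$ ($G{\left(D \right)} = 4 \left(-1\right) \left(-2\right) = \left(-4\right) \left(-2\right) = 8$)
$U{\left(h \right)} = \frac{-16 + h}{2 h}$
$\frac{1}{U{\left(G{\left(5 W 6 \right)} \right)}} = \frac{1}{\frac{1}{2} \cdot \frac{1}{8} \left(-16 + 8\right)} = \frac{1}{\frac{1}{2} \cdot \frac{1}{8} \left(-8\right)} = \frac{1}{- \frac{1}{2}} = -2$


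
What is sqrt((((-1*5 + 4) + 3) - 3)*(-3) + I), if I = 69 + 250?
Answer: sqrt(322) ≈ 17.944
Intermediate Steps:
I = 319
sqrt((((-1*5 + 4) + 3) - 3)*(-3) + I) = sqrt((((-1*5 + 4) + 3) - 3)*(-3) + 319) = sqrt((((-5 + 4) + 3) - 3)*(-3) + 319) = sqrt(((-1 + 3) - 3)*(-3) + 319) = sqrt((2 - 3)*(-3) + 319) = sqrt(-1*(-3) + 319) = sqrt(3 + 319) = sqrt(322)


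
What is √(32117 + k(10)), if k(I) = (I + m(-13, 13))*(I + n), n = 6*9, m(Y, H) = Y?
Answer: 5*√1277 ≈ 178.68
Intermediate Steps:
n = 54
k(I) = (-13 + I)*(54 + I) (k(I) = (I - 13)*(I + 54) = (-13 + I)*(54 + I))
√(32117 + k(10)) = √(32117 + (-702 + 10² + 41*10)) = √(32117 + (-702 + 100 + 410)) = √(32117 - 192) = √31925 = 5*√1277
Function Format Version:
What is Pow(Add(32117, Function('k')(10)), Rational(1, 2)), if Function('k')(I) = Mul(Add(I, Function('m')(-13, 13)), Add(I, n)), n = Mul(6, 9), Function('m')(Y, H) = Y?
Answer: Mul(5, Pow(1277, Rational(1, 2))) ≈ 178.68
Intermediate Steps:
n = 54
Function('k')(I) = Mul(Add(-13, I), Add(54, I)) (Function('k')(I) = Mul(Add(I, -13), Add(I, 54)) = Mul(Add(-13, I), Add(54, I)))
Pow(Add(32117, Function('k')(10)), Rational(1, 2)) = Pow(Add(32117, Add(-702, Pow(10, 2), Mul(41, 10))), Rational(1, 2)) = Pow(Add(32117, Add(-702, 100, 410)), Rational(1, 2)) = Pow(Add(32117, -192), Rational(1, 2)) = Pow(31925, Rational(1, 2)) = Mul(5, Pow(1277, Rational(1, 2)))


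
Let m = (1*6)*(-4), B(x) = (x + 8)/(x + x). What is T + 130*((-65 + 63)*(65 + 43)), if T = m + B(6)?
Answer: -168617/6 ≈ -28103.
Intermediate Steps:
B(x) = (8 + x)/(2*x) (B(x) = (8 + x)/((2*x)) = (8 + x)*(1/(2*x)) = (8 + x)/(2*x))
m = -24 (m = 6*(-4) = -24)
T = -137/6 (T = -24 + (1/2)*(8 + 6)/6 = -24 + (1/2)*(1/6)*14 = -24 + 7/6 = -137/6 ≈ -22.833)
T + 130*((-65 + 63)*(65 + 43)) = -137/6 + 130*((-65 + 63)*(65 + 43)) = -137/6 + 130*(-2*108) = -137/6 + 130*(-216) = -137/6 - 28080 = -168617/6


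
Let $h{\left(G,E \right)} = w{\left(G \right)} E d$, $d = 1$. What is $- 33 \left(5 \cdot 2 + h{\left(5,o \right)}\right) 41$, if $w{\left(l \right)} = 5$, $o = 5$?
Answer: $-47355$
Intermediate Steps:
$h{\left(G,E \right)} = 5 E$ ($h{\left(G,E \right)} = 5 E 1 = 5 E$)
$- 33 \left(5 \cdot 2 + h{\left(5,o \right)}\right) 41 = - 33 \left(5 \cdot 2 + 5 \cdot 5\right) 41 = - 33 \left(10 + 25\right) 41 = \left(-33\right) 35 \cdot 41 = \left(-1155\right) 41 = -47355$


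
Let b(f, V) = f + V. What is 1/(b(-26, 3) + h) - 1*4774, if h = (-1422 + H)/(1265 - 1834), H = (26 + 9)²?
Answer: -61537429/12890 ≈ -4774.0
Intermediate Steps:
H = 1225 (H = 35² = 1225)
b(f, V) = V + f
h = 197/569 (h = (-1422 + 1225)/(1265 - 1834) = -197/(-569) = -197*(-1/569) = 197/569 ≈ 0.34622)
1/(b(-26, 3) + h) - 1*4774 = 1/((3 - 26) + 197/569) - 1*4774 = 1/(-23 + 197/569) - 4774 = 1/(-12890/569) - 4774 = -569/12890 - 4774 = -61537429/12890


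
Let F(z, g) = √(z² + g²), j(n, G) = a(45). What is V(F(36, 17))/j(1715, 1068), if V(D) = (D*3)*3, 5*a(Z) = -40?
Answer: -9*√1585/8 ≈ -44.789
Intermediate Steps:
a(Z) = -8 (a(Z) = (⅕)*(-40) = -8)
j(n, G) = -8
F(z, g) = √(g² + z²)
V(D) = 9*D (V(D) = (3*D)*3 = 9*D)
V(F(36, 17))/j(1715, 1068) = (9*√(17² + 36²))/(-8) = (9*√(289 + 1296))*(-⅛) = (9*√1585)*(-⅛) = -9*√1585/8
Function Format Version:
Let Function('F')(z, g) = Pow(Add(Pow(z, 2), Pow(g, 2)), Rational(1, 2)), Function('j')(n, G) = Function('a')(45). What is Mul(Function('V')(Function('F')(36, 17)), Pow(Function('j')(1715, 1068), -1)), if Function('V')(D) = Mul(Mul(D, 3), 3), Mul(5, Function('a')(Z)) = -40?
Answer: Mul(Rational(-9, 8), Pow(1585, Rational(1, 2))) ≈ -44.789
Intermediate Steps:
Function('a')(Z) = -8 (Function('a')(Z) = Mul(Rational(1, 5), -40) = -8)
Function('j')(n, G) = -8
Function('F')(z, g) = Pow(Add(Pow(g, 2), Pow(z, 2)), Rational(1, 2))
Function('V')(D) = Mul(9, D) (Function('V')(D) = Mul(Mul(3, D), 3) = Mul(9, D))
Mul(Function('V')(Function('F')(36, 17)), Pow(Function('j')(1715, 1068), -1)) = Mul(Mul(9, Pow(Add(Pow(17, 2), Pow(36, 2)), Rational(1, 2))), Pow(-8, -1)) = Mul(Mul(9, Pow(Add(289, 1296), Rational(1, 2))), Rational(-1, 8)) = Mul(Mul(9, Pow(1585, Rational(1, 2))), Rational(-1, 8)) = Mul(Rational(-9, 8), Pow(1585, Rational(1, 2)))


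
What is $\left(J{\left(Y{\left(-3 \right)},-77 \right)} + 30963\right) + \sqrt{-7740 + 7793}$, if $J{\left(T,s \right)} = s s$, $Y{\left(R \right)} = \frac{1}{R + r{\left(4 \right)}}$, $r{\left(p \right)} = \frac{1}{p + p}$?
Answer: $36892 + \sqrt{53} \approx 36899.0$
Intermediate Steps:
$r{\left(p \right)} = \frac{1}{2 p}$
$Y{\left(R \right)} = \frac{1}{\frac{1}{8} + R}$ ($Y{\left(R \right)} = \frac{1}{R + \frac{1}{2 \cdot 4}} = \frac{1}{R + \frac{1}{2} \cdot \frac{1}{4}} = \frac{1}{R + \frac{1}{8}} = \frac{1}{\frac{1}{8} + R}$)
$J{\left(T,s \right)} = s^{2}$
$\left(J{\left(Y{\left(-3 \right)},-77 \right)} + 30963\right) + \sqrt{-7740 + 7793} = \left(\left(-77\right)^{2} + 30963\right) + \sqrt{-7740 + 7793} = \left(5929 + 30963\right) + \sqrt{53} = 36892 + \sqrt{53}$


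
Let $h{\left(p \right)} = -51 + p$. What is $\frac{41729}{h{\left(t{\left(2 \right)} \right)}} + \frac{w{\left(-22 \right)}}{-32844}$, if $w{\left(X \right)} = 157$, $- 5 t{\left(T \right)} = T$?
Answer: $- \frac{6852776729}{8440908} \approx -811.85$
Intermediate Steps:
$t{\left(T \right)} = - \frac{T}{5}$
$\frac{41729}{h{\left(t{\left(2 \right)} \right)}} + \frac{w{\left(-22 \right)}}{-32844} = \frac{41729}{-51 - \frac{2}{5}} + \frac{157}{-32844} = \frac{41729}{-51 - \frac{2}{5}} + 157 \left(- \frac{1}{32844}\right) = \frac{41729}{- \frac{257}{5}} - \frac{157}{32844} = 41729 \left(- \frac{5}{257}\right) - \frac{157}{32844} = - \frac{208645}{257} - \frac{157}{32844} = - \frac{6852776729}{8440908}$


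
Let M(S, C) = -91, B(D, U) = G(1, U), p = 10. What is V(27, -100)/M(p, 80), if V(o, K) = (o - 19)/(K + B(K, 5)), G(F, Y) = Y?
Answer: 8/8645 ≈ 0.00092539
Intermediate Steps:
B(D, U) = U
V(o, K) = (-19 + o)/(5 + K) (V(o, K) = (o - 19)/(K + 5) = (-19 + o)/(5 + K))
V(27, -100)/M(p, 80) = ((-19 + 27)/(5 - 100))/(-91) = (8/(-95))*(-1/91) = -1/95*8*(-1/91) = -8/95*(-1/91) = 8/8645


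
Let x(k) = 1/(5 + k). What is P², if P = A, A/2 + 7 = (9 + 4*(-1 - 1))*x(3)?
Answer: 3025/16 ≈ 189.06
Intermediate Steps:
A = -55/4 (A = -14 + 2*((9 + 4*(-1 - 1))/(5 + 3)) = -14 + 2*((9 + 4*(-2))/8) = -14 + 2*((9 - 8)*(⅛)) = -14 + 2*(1*(⅛)) = -14 + 2*(⅛) = -14 + ¼ = -55/4 ≈ -13.750)
P = -55/4 ≈ -13.750
P² = (-55/4)² = 3025/16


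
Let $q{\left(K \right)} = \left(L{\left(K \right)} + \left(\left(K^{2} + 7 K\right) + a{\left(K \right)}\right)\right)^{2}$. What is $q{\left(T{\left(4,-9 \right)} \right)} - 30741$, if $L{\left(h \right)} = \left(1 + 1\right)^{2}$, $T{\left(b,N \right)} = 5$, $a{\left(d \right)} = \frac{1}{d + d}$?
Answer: $- \frac{2663219}{100} \approx -26632.0$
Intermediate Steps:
$a{\left(d \right)} = \frac{1}{2 d}$
$L{\left(h \right)} = 4$ ($L{\left(h \right)} = 2^{2} = 4$)
$q{\left(K \right)} = \left(4 + K^{2} + \frac{1}{2 K} + 7 K\right)^{2}$ ($q{\left(K \right)} = \left(4 + \left(\left(K^{2} + 7 K\right) + \frac{1}{2 K}\right)\right)^{2} = \left(4 + \left(K^{2} + \frac{1}{2 K} + 7 K\right)\right)^{2} = \left(4 + K^{2} + \frac{1}{2 K} + 7 K\right)^{2}$)
$q{\left(T{\left(4,-9 \right)} \right)} - 30741 = \frac{\left(1 + 2 \cdot 5 \left(4 + 5^{2} + 7 \cdot 5\right)\right)^{2}}{4 \cdot 25} - 30741 = \frac{1}{4} \cdot \frac{1}{25} \left(1 + 2 \cdot 5 \left(4 + 25 + 35\right)\right)^{2} - 30741 = \frac{1}{4} \cdot \frac{1}{25} \left(1 + 2 \cdot 5 \cdot 64\right)^{2} - 30741 = \frac{1}{4} \cdot \frac{1}{25} \left(1 + 640\right)^{2} - 30741 = \frac{1}{4} \cdot \frac{1}{25} \cdot 641^{2} - 30741 = \frac{1}{4} \cdot \frac{1}{25} \cdot 410881 - 30741 = \frac{410881}{100} - 30741 = - \frac{2663219}{100}$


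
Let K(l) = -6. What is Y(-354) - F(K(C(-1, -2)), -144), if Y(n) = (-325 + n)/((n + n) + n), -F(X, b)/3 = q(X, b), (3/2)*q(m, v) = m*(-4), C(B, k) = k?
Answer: 51655/1062 ≈ 48.639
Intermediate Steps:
q(m, v) = -8*m/3 (q(m, v) = 2*(m*(-4))/3 = 2*(-4*m)/3 = -8*m/3)
F(X, b) = 8*X (F(X, b) = -(-8)*X = 8*X)
Y(n) = (-325 + n)/(3*n) (Y(n) = (-325 + n)/(2*n + n) = (-325 + n)/((3*n)) = (-325 + n)*(1/(3*n)) = (-325 + n)/(3*n))
Y(-354) - F(K(C(-1, -2)), -144) = (1/3)*(-325 - 354)/(-354) - 8*(-6) = (1/3)*(-1/354)*(-679) - 1*(-48) = 679/1062 + 48 = 51655/1062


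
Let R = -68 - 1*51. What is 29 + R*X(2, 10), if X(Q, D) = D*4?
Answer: -4731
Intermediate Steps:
R = -119 (R = -68 - 51 = -119)
X(Q, D) = 4*D
29 + R*X(2, 10) = 29 - 476*10 = 29 - 119*40 = 29 - 4760 = -4731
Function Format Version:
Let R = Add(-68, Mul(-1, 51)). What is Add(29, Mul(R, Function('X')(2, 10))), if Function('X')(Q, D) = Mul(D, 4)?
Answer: -4731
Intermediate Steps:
R = -119 (R = Add(-68, -51) = -119)
Function('X')(Q, D) = Mul(4, D)
Add(29, Mul(R, Function('X')(2, 10))) = Add(29, Mul(-119, Mul(4, 10))) = Add(29, Mul(-119, 40)) = Add(29, -4760) = -4731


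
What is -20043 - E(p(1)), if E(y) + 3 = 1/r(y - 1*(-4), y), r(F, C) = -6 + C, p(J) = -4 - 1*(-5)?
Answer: -100199/5 ≈ -20040.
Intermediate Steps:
p(J) = 1 (p(J) = -4 + 5 = 1)
E(y) = -3 + 1/(-6 + y)
-20043 - E(p(1)) = -20043 - (19 - 3*1)/(-6 + 1) = -20043 - (19 - 3)/(-5) = -20043 - (-1)*16/5 = -20043 - 1*(-16/5) = -20043 + 16/5 = -100199/5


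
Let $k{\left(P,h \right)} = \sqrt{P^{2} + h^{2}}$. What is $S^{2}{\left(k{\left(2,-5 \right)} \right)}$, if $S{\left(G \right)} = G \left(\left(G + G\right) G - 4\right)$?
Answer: $84564$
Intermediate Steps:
$S{\left(G \right)} = G \left(-4 + 2 G^{2}\right)$ ($S{\left(G \right)} = G \left(2 G G - 4\right) = G \left(2 G^{2} - 4\right) = G \left(-4 + 2 G^{2}\right)$)
$S^{2}{\left(k{\left(2,-5 \right)} \right)} = \left(2 \sqrt{2^{2} + \left(-5\right)^{2}} \left(-2 + \left(\sqrt{2^{2} + \left(-5\right)^{2}}\right)^{2}\right)\right)^{2} = \left(2 \sqrt{4 + 25} \left(-2 + \left(\sqrt{4 + 25}\right)^{2}\right)\right)^{2} = \left(2 \sqrt{29} \left(-2 + \left(\sqrt{29}\right)^{2}\right)\right)^{2} = \left(2 \sqrt{29} \left(-2 + 29\right)\right)^{2} = \left(2 \sqrt{29} \cdot 27\right)^{2} = \left(54 \sqrt{29}\right)^{2} = 84564$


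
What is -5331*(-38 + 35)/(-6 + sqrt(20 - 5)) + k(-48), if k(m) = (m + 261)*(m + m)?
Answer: -175122/7 - 5331*sqrt(15)/7 ≈ -27967.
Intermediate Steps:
k(m) = 2*m*(261 + m) (k(m) = (261 + m)*(2*m) = 2*m*(261 + m))
-5331*(-38 + 35)/(-6 + sqrt(20 - 5)) + k(-48) = -5331*(-38 + 35)/(-6 + sqrt(20 - 5)) + 2*(-48)*(261 - 48) = -(-15993)/(-6 + sqrt(15)) + 2*(-48)*213 = 15993/(-6 + sqrt(15)) - 20448 = -20448 + 15993/(-6 + sqrt(15))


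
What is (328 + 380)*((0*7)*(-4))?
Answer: 0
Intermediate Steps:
(328 + 380)*((0*7)*(-4)) = 708*(0*(-4)) = 708*0 = 0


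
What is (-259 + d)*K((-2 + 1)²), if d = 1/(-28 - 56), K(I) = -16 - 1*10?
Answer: 282841/42 ≈ 6734.3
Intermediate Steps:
K(I) = -26 (K(I) = -16 - 10 = -26)
d = -1/84 (d = 1/(-84) = -1/84 ≈ -0.011905)
(-259 + d)*K((-2 + 1)²) = (-259 - 1/84)*(-26) = -21757/84*(-26) = 282841/42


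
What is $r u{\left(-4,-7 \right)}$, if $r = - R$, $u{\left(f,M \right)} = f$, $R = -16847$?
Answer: $-67388$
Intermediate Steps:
$r = 16847$ ($r = \left(-1\right) \left(-16847\right) = 16847$)
$r u{\left(-4,-7 \right)} = 16847 \left(-4\right) = -67388$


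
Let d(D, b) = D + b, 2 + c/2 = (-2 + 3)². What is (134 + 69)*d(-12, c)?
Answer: -2842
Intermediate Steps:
c = -2 (c = -4 + 2*(-2 + 3)² = -4 + 2*1² = -4 + 2*1 = -4 + 2 = -2)
(134 + 69)*d(-12, c) = (134 + 69)*(-12 - 2) = 203*(-14) = -2842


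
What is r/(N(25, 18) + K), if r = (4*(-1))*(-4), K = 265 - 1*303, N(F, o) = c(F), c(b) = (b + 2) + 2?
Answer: -16/9 ≈ -1.7778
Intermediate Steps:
c(b) = 4 + b (c(b) = (2 + b) + 2 = 4 + b)
N(F, o) = 4 + F
K = -38 (K = 265 - 303 = -38)
r = 16 (r = -4*(-4) = 16)
r/(N(25, 18) + K) = 16/((4 + 25) - 38) = 16/(29 - 38) = 16/(-9) = -⅑*16 = -16/9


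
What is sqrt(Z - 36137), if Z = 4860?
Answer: I*sqrt(31277) ≈ 176.85*I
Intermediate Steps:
sqrt(Z - 36137) = sqrt(4860 - 36137) = sqrt(-31277) = I*sqrt(31277)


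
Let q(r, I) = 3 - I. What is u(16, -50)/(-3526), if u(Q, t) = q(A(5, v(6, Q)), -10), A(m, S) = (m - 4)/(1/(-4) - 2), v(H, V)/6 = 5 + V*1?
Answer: -13/3526 ≈ -0.0036869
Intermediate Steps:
v(H, V) = 30 + 6*V (v(H, V) = 6*(5 + V*1) = 6*(5 + V) = 30 + 6*V)
A(m, S) = 16/9 - 4*m/9 (A(m, S) = (-4 + m)/(-¼ - 2) = (-4 + m)/(-9/4) = (-4 + m)*(-4/9) = 16/9 - 4*m/9)
u(Q, t) = 13 (u(Q, t) = 3 - 1*(-10) = 3 + 10 = 13)
u(16, -50)/(-3526) = 13/(-3526) = 13*(-1/3526) = -13/3526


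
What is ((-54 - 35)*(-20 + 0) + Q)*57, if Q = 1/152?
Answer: 811683/8 ≈ 1.0146e+5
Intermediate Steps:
Q = 1/152 ≈ 0.0065789
((-54 - 35)*(-20 + 0) + Q)*57 = ((-54 - 35)*(-20 + 0) + 1/152)*57 = (-89*(-20) + 1/152)*57 = (1780 + 1/152)*57 = (270561/152)*57 = 811683/8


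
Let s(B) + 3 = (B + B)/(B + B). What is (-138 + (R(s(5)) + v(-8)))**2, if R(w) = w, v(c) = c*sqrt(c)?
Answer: 19088 + 4480*I*sqrt(2) ≈ 19088.0 + 6335.7*I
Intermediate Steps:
s(B) = -2 (s(B) = -3 + (B + B)/(B + B) = -3 + (2*B)/((2*B)) = -3 + (2*B)*(1/(2*B)) = -3 + 1 = -2)
v(c) = c**(3/2)
(-138 + (R(s(5)) + v(-8)))**2 = (-138 + (-2 + (-8)**(3/2)))**2 = (-138 + (-2 - 16*I*sqrt(2)))**2 = (-140 - 16*I*sqrt(2))**2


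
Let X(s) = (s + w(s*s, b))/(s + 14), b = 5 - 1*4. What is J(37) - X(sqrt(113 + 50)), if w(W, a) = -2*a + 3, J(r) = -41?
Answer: -1204/33 - 13*sqrt(163)/33 ≈ -41.514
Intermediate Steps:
b = 1 (b = 5 - 4 = 1)
w(W, a) = 3 - 2*a
X(s) = (1 + s)/(14 + s) (X(s) = (s + (3 - 2*1))/(s + 14) = (s + (3 - 2))/(14 + s) = (s + 1)/(14 + s) = (1 + s)/(14 + s))
J(37) - X(sqrt(113 + 50)) = -41 - (1 + sqrt(113 + 50))/(14 + sqrt(113 + 50)) = -41 - (1 + sqrt(163))/(14 + sqrt(163))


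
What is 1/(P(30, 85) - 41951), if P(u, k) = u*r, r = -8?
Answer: -1/42191 ≈ -2.3702e-5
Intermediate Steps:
P(u, k) = -8*u (P(u, k) = u*(-8) = -8*u)
1/(P(30, 85) - 41951) = 1/(-8*30 - 41951) = 1/(-240 - 41951) = 1/(-42191) = -1/42191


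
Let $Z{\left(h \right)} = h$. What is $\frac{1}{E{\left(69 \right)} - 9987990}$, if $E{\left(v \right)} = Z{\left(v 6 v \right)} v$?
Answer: $- \frac{1}{8016936} \approx -1.2474 \cdot 10^{-7}$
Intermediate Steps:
$E{\left(v \right)} = 6 v^{3}$ ($E{\left(v \right)} = v 6 v v = 6 v v v = 6 v^{2} v = 6 v^{3}$)
$\frac{1}{E{\left(69 \right)} - 9987990} = \frac{1}{6 \cdot 69^{3} - 9987990} = \frac{1}{6 \cdot 328509 - 9987990} = \frac{1}{1971054 - 9987990} = \frac{1}{-8016936} = - \frac{1}{8016936}$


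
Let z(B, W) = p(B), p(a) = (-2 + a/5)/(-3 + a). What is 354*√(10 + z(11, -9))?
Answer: 177*√4010/10 ≈ 1120.8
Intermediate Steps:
p(a) = (-2 + a/5)/(-3 + a) (p(a) = (-2 + a*(⅕))/(-3 + a) = (-2 + a/5)/(-3 + a))
z(B, W) = (-10 + B)/(5*(-3 + B))
354*√(10 + z(11, -9)) = 354*√(10 + (-10 + 11)/(5*(-3 + 11))) = 354*√(10 + (⅕)*1/8) = 354*√(10 + (⅕)*(⅛)*1) = 354*√(10 + 1/40) = 354*√(401/40) = 354*(√4010/20) = 177*√4010/10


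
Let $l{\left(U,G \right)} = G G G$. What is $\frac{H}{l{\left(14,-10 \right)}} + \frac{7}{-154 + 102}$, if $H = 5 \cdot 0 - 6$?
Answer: $- \frac{209}{1625} \approx -0.12862$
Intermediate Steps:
$l{\left(U,G \right)} = G^{3}$ ($l{\left(U,G \right)} = G^{2} G = G^{3}$)
$H = -6$ ($H = 0 - 6 = -6$)
$\frac{H}{l{\left(14,-10 \right)}} + \frac{7}{-154 + 102} = - \frac{6}{\left(-10\right)^{3}} + \frac{7}{-154 + 102} = - \frac{6}{-1000} + \frac{7}{-52} = \left(-6\right) \left(- \frac{1}{1000}\right) + 7 \left(- \frac{1}{52}\right) = \frac{3}{500} - \frac{7}{52} = - \frac{209}{1625}$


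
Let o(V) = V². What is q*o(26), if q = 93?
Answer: 62868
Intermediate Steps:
q*o(26) = 93*26² = 93*676 = 62868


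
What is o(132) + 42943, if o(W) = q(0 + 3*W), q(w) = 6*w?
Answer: 45319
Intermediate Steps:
o(W) = 18*W (o(W) = 6*(0 + 3*W) = 6*(3*W) = 18*W)
o(132) + 42943 = 18*132 + 42943 = 2376 + 42943 = 45319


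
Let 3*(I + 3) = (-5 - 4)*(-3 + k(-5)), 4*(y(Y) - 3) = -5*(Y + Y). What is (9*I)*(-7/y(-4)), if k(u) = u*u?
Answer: 4347/13 ≈ 334.38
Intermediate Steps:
y(Y) = 3 - 5*Y/2 (y(Y) = 3 + (-5*(Y + Y))/4 = 3 + (-10*Y)/4 = 3 - 5*Y/2)
k(u) = u**2
I = -69 (I = -3 + ((-5 - 4)*(-3 + (-5)**2))/3 = -3 + (-9*(-3 + 25))/3 = -3 + (-9*22)/3 = -3 + (1/3)*(-198) = -3 - 66 = -69)
(9*I)*(-7/y(-4)) = (9*(-69))*(-7/(3 - 5/2*(-4))) = -(-4347)/(3 + 10) = -(-4347)/13 = -621*(-7/13) = 4347/13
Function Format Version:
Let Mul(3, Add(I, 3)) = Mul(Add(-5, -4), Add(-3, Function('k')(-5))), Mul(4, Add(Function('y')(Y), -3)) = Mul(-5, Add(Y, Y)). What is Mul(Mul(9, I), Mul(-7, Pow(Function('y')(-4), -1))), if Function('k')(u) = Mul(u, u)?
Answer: Rational(4347, 13) ≈ 334.38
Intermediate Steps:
Function('y')(Y) = Add(3, Mul(Rational(-5, 2), Y)) (Function('y')(Y) = Add(3, Mul(Rational(1, 4), Mul(-5, Add(Y, Y)))) = Add(3, Mul(Rational(1, 4), Mul(-5, Mul(2, Y)))) = Add(3, Mul(Rational(1, 4), Mul(-10, Y))) = Add(3, Mul(Rational(-5, 2), Y)))
Function('k')(u) = Pow(u, 2)
I = -69 (I = Add(-3, Mul(Rational(1, 3), Mul(Add(-5, -4), Add(-3, Pow(-5, 2))))) = Add(-3, Mul(Rational(1, 3), Mul(-9, Add(-3, 25)))) = Add(-3, Mul(Rational(1, 3), Mul(-9, 22))) = Add(-3, Mul(Rational(1, 3), -198)) = Add(-3, -66) = -69)
Mul(Mul(9, I), Mul(-7, Pow(Function('y')(-4), -1))) = Mul(Mul(9, -69), Mul(-7, Pow(Add(3, Mul(Rational(-5, 2), -4)), -1))) = Mul(-621, Mul(-7, Pow(Add(3, 10), -1))) = Mul(-621, Mul(-7, Pow(13, -1))) = Mul(-621, Mul(-7, Rational(1, 13))) = Mul(-621, Rational(-7, 13)) = Rational(4347, 13)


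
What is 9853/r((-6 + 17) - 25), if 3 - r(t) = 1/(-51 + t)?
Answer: 640445/196 ≈ 3267.6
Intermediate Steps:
r(t) = 3 - 1/(-51 + t)
9853/r((-6 + 17) - 25) = 9853/(((-154 + 3*((-6 + 17) - 25))/(-51 + ((-6 + 17) - 25)))) = 9853/(((-154 + 3*(11 - 25))/(-51 + (11 - 25)))) = 9853/(((-154 + 3*(-14))/(-51 - 14))) = 9853/(((-154 - 42)/(-65))) = 9853/((-1/65*(-196))) = 9853/(196/65) = 9853*(65/196) = 640445/196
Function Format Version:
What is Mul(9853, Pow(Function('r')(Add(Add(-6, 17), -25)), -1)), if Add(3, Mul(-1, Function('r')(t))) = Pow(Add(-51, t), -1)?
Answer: Rational(640445, 196) ≈ 3267.6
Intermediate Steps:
Function('r')(t) = Add(3, Mul(-1, Pow(Add(-51, t), -1)))
Mul(9853, Pow(Function('r')(Add(Add(-6, 17), -25)), -1)) = Mul(9853, Pow(Mul(Pow(Add(-51, Add(Add(-6, 17), -25)), -1), Add(-154, Mul(3, Add(Add(-6, 17), -25)))), -1)) = Mul(9853, Pow(Mul(Pow(Add(-51, Add(11, -25)), -1), Add(-154, Mul(3, Add(11, -25)))), -1)) = Mul(9853, Pow(Mul(Pow(Add(-51, -14), -1), Add(-154, Mul(3, -14))), -1)) = Mul(9853, Pow(Mul(Pow(-65, -1), Add(-154, -42)), -1)) = Mul(9853, Pow(Mul(Rational(-1, 65), -196), -1)) = Mul(9853, Pow(Rational(196, 65), -1)) = Mul(9853, Rational(65, 196)) = Rational(640445, 196)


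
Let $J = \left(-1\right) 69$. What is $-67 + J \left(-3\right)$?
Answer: $140$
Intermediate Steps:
$J = -69$
$-67 + J \left(-3\right) = -67 - -207 = -67 + 207 = 140$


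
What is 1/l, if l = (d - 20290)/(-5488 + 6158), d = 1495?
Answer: -134/3759 ≈ -0.035648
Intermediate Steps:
l = -3759/134 (l = (1495 - 20290)/(-5488 + 6158) = -18795/670 = -18795*1/670 = -3759/134 ≈ -28.052)
1/l = 1/(-3759/134) = -134/3759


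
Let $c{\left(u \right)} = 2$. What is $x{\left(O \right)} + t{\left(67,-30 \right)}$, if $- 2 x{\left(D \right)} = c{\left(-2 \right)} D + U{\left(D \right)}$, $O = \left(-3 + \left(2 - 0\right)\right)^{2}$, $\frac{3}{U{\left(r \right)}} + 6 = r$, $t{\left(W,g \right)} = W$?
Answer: $\frac{663}{10} \approx 66.3$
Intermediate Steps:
$U{\left(r \right)} = \frac{3}{-6 + r}$
$O = 1$ ($O = \left(-3 + \left(2 + 0\right)\right)^{2} = \left(-3 + 2\right)^{2} = \left(-1\right)^{2} = 1$)
$x{\left(D \right)} = - D - \frac{3}{2 \left(-6 + D\right)}$ ($x{\left(D \right)} = - \frac{2 D + \frac{3}{-6 + D}}{2} = - D - \frac{3}{2 \left(-6 + D\right)}$)
$x{\left(O \right)} + t{\left(67,-30 \right)} = \frac{- \frac{3}{2} - 1 \left(-6 + 1\right)}{-6 + 1} + 67 = \frac{- \frac{3}{2} - 1 \left(-5\right)}{-5} + 67 = - \frac{- \frac{3}{2} + 5}{5} + 67 = \left(- \frac{1}{5}\right) \frac{7}{2} + 67 = - \frac{7}{10} + 67 = \frac{663}{10}$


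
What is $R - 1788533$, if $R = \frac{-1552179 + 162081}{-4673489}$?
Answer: $- \frac{8358687911539}{4673489} \approx -1.7885 \cdot 10^{6}$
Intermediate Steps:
$R = \frac{1390098}{4673489}$ ($R = \left(-1390098\right) \left(- \frac{1}{4673489}\right) = \frac{1390098}{4673489} \approx 0.29744$)
$R - 1788533 = \frac{1390098}{4673489} - 1788533 = - \frac{8358687911539}{4673489}$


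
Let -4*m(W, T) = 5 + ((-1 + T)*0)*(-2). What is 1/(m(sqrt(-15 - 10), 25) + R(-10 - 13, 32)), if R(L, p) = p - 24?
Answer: 4/27 ≈ 0.14815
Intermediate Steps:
R(L, p) = -24 + p
m(W, T) = -5/4 (m(W, T) = -(5 + ((-1 + T)*0)*(-2))/4 = -(5 + 0*(-2))/4 = -(5 + 0)/4 = -1/4*5 = -5/4)
1/(m(sqrt(-15 - 10), 25) + R(-10 - 13, 32)) = 1/(-5/4 + (-24 + 32)) = 1/(-5/4 + 8) = 1/(27/4) = 4/27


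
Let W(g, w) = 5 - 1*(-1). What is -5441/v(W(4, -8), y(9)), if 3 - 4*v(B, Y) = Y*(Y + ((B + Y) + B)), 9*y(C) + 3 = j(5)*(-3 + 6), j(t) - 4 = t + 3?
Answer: 195876/611 ≈ 320.58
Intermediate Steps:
j(t) = 7 + t (j(t) = 4 + (t + 3) = 4 + (3 + t) = 7 + t)
y(C) = 11/3 (y(C) = -⅓ + ((7 + 5)*(-3 + 6))/9 = -⅓ + (12*3)/9 = -⅓ + (⅑)*36 = -⅓ + 4 = 11/3)
W(g, w) = 6 (W(g, w) = 5 + 1 = 6)
v(B, Y) = ¾ - Y*(2*B + 2*Y)/4 (v(B, Y) = ¾ - Y*(Y + ((B + Y) + B))/4 = ¾ - Y*(Y + (Y + 2*B))/4 = ¾ - Y*(2*B + 2*Y)/4)
-5441/v(W(4, -8), y(9)) = -5441/(¾ - (11/3)²/2 - ½*6*11/3) = -5441/(¾ - ½*121/9 - 11) = -5441/(¾ - 121/18 - 11) = -5441/(-611/36) = -5441*(-36/611) = 195876/611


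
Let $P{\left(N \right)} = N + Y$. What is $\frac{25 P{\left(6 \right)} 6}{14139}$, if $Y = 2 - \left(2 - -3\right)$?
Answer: $\frac{50}{1571} \approx 0.031827$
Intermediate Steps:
$Y = -3$ ($Y = 2 - \left(2 + 3\right) = 2 - 5 = -3$)
$P{\left(N \right)} = -3 + N$ ($P{\left(N \right)} = N - 3 = -3 + N$)
$\frac{25 P{\left(6 \right)} 6}{14139} = \frac{25 \left(-3 + 6\right) 6}{14139} = 25 \cdot 3 \cdot 6 \cdot \frac{1}{14139} = 75 \cdot 6 \cdot \frac{1}{14139} = 450 \cdot \frac{1}{14139} = \frac{50}{1571}$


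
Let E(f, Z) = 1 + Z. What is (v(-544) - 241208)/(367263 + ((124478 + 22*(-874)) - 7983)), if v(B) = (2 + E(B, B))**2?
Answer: 51473/464530 ≈ 0.11081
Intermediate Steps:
v(B) = (3 + B)**2 (v(B) = (2 + (1 + B))**2 = (3 + B)**2)
(v(-544) - 241208)/(367263 + ((124478 + 22*(-874)) - 7983)) = ((3 - 544)**2 - 241208)/(367263 + ((124478 + 22*(-874)) - 7983)) = ((-541)**2 - 241208)/(367263 + ((124478 - 19228) - 7983)) = (292681 - 241208)/(367263 + (105250 - 7983)) = 51473/(367263 + 97267) = 51473/464530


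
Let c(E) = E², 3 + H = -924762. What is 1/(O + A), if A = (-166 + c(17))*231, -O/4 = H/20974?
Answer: 10487/299816661 ≈ 3.4978e-5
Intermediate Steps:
H = -924765 (H = -3 - 924762 = -924765)
O = 1849530/10487 (O = -(-3699060)/20974 = -4*(-924765/20974) = 1849530/10487 ≈ 176.36)
A = 28413 (A = (-166 + 17²)*231 = (-166 + 289)*231 = 123*231 = 28413)
1/(O + A) = 1/(1849530/10487 + 28413) = 1/(299816661/10487) = 10487/299816661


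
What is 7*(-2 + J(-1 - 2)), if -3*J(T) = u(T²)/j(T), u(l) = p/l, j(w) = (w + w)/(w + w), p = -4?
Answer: -350/27 ≈ -12.963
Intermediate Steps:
j(w) = 1 (j(w) = (2*w)/((2*w)) = (2*w)*(1/(2*w)) = 1)
u(l) = -4/l
J(T) = 4/(3*T²) (J(T) = -(-4/T²)/(3*1) = -(-4/T²)/3 = -(-4)/(3*T²) = 4/(3*T²))
7*(-2 + J(-1 - 2)) = 7*(-2 + 4/(3*(-1 - 2)²)) = 7*(-2 + (4/3)/(-3)²) = 7*(-2 + (4/3)*(⅑)) = 7*(-2 + 4/27) = 7*(-50/27) = -350/27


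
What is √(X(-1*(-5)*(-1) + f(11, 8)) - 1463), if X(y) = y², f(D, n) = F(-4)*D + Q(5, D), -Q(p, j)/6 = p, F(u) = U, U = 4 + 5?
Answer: √2633 ≈ 51.313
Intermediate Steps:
U = 9
F(u) = 9
Q(p, j) = -6*p
f(D, n) = -30 + 9*D (f(D, n) = 9*D - 6*5 = 9*D - 30 = -30 + 9*D)
√(X(-1*(-5)*(-1) + f(11, 8)) - 1463) = √((-1*(-5)*(-1) + (-30 + 9*11))² - 1463) = √((5*(-1) + (-30 + 99))² - 1463) = √((-5 + 69)² - 1463) = √(64² - 1463) = √(4096 - 1463) = √2633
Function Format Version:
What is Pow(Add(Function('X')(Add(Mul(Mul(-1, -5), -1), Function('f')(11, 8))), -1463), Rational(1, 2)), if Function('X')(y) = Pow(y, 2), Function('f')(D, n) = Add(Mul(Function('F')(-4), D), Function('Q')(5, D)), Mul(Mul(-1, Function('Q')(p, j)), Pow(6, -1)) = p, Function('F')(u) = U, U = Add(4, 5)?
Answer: Pow(2633, Rational(1, 2)) ≈ 51.313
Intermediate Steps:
U = 9
Function('F')(u) = 9
Function('Q')(p, j) = Mul(-6, p)
Function('f')(D, n) = Add(-30, Mul(9, D)) (Function('f')(D, n) = Add(Mul(9, D), Mul(-6, 5)) = Add(Mul(9, D), -30) = Add(-30, Mul(9, D)))
Pow(Add(Function('X')(Add(Mul(Mul(-1, -5), -1), Function('f')(11, 8))), -1463), Rational(1, 2)) = Pow(Add(Pow(Add(Mul(Mul(-1, -5), -1), Add(-30, Mul(9, 11))), 2), -1463), Rational(1, 2)) = Pow(Add(Pow(Add(Mul(5, -1), Add(-30, 99)), 2), -1463), Rational(1, 2)) = Pow(Add(Pow(Add(-5, 69), 2), -1463), Rational(1, 2)) = Pow(Add(Pow(64, 2), -1463), Rational(1, 2)) = Pow(Add(4096, -1463), Rational(1, 2)) = Pow(2633, Rational(1, 2))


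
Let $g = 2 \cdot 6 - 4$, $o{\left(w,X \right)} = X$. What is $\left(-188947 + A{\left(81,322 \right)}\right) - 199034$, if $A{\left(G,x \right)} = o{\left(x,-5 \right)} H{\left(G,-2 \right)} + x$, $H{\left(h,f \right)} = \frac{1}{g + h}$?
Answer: $- \frac{34501656}{89} \approx -3.8766 \cdot 10^{5}$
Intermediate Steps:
$g = 8$ ($g = 12 - 4 = 8$)
$H{\left(h,f \right)} = \frac{1}{8 + h}$
$A{\left(G,x \right)} = x - \frac{5}{8 + G}$ ($A{\left(G,x \right)} = - \frac{5}{8 + G} + x = x - \frac{5}{8 + G}$)
$\left(-188947 + A{\left(81,322 \right)}\right) - 199034 = \left(-188947 + \frac{-5 + 322 \left(8 + 81\right)}{8 + 81}\right) - 199034 = \left(-188947 + \frac{-5 + 322 \cdot 89}{89}\right) - 199034 = \left(-188947 + \frac{-5 + 28658}{89}\right) - 199034 = \left(-188947 + \frac{1}{89} \cdot 28653\right) - 199034 = \left(-188947 + \frac{28653}{89}\right) - 199034 = - \frac{16787630}{89} - 199034 = - \frac{34501656}{89}$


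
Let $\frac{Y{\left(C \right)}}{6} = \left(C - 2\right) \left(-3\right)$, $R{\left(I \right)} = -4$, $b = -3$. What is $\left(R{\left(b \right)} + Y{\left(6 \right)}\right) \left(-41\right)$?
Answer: $3116$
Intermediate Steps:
$Y{\left(C \right)} = 36 - 18 C$ ($Y{\left(C \right)} = 6 \left(C - 2\right) \left(-3\right) = 6 \left(-2 + C\right) \left(-3\right) = 6 \left(6 - 3 C\right) = 36 - 18 C$)
$\left(R{\left(b \right)} + Y{\left(6 \right)}\right) \left(-41\right) = \left(-4 + \left(36 - 108\right)\right) \left(-41\right) = \left(-4 - 72\right) \left(-41\right) = \left(-76\right) \left(-41\right) = 3116$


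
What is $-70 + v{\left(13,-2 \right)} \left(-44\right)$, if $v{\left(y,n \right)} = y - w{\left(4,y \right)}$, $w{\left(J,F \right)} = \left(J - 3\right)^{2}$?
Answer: $-598$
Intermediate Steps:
$w{\left(J,F \right)} = \left(-3 + J\right)^{2}$
$v{\left(y,n \right)} = -1 + y$ ($v{\left(y,n \right)} = y - \left(-3 + 4\right)^{2} = y - 1^{2} = y - 1 = -1 + y$)
$-70 + v{\left(13,-2 \right)} \left(-44\right) = -70 + \left(-1 + 13\right) \left(-44\right) = -70 + 12 \left(-44\right) = -70 - 528 = -598$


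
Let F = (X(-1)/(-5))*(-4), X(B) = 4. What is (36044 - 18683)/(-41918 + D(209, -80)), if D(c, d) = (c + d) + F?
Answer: -28935/69643 ≈ -0.41548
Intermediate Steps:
F = 16/5 (F = (4/(-5))*(-4) = -⅕*4*(-4) = -⅘*(-4) = 16/5 ≈ 3.2000)
D(c, d) = 16/5 + c + d (D(c, d) = (c + d) + 16/5 = 16/5 + c + d)
(36044 - 18683)/(-41918 + D(209, -80)) = (36044 - 18683)/(-41918 + (16/5 + 209 - 80)) = 17361/(-41918 + 661/5) = 17361/(-208929/5) = 17361*(-5/208929) = -28935/69643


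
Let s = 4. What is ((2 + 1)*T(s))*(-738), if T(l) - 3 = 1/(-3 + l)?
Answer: -8856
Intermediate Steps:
T(l) = 3 + 1/(-3 + l)
((2 + 1)*T(s))*(-738) = ((2 + 1)*((-8 + 3*4)/(-3 + 4)))*(-738) = (3*((-8 + 12)/1))*(-738) = (3*(1*4))*(-738) = (3*4)*(-738) = 12*(-738) = -8856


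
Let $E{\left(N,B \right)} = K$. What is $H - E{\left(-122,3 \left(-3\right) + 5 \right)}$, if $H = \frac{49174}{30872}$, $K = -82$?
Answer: $\frac{1290339}{15436} \approx 83.593$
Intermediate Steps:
$E{\left(N,B \right)} = -82$
$H = \frac{24587}{15436}$ ($H = 49174 \cdot \frac{1}{30872} = \frac{24587}{15436} \approx 1.5928$)
$H - E{\left(-122,3 \left(-3\right) + 5 \right)} = \frac{24587}{15436} - -82 = \frac{24587}{15436} + 82 = \frac{1290339}{15436}$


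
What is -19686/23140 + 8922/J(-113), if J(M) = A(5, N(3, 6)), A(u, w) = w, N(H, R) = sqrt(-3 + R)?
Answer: -9843/11570 + 2974*sqrt(3) ≈ 5150.3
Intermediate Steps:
J(M) = sqrt(3) (J(M) = sqrt(-3 + 6) = sqrt(3))
-19686/23140 + 8922/J(-113) = -19686/23140 + 8922/(sqrt(3)) = -19686*1/23140 + 8922*(sqrt(3)/3) = -9843/11570 + 2974*sqrt(3)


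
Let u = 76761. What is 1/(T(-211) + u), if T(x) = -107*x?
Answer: 1/99338 ≈ 1.0067e-5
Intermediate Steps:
1/(T(-211) + u) = 1/(-107*(-211) + 76761) = 1/(22577 + 76761) = 1/99338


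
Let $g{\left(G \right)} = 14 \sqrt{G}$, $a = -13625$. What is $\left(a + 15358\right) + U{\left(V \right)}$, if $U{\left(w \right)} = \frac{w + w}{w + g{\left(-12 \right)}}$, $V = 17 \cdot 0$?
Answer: $1733$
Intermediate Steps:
$V = 0$
$U{\left(w \right)} = \frac{2 w}{w + 28 i \sqrt{3}}$ ($U{\left(w \right)} = \frac{w + w}{w + 14 \sqrt{-12}} = \frac{2 w}{w + 14 \cdot 2 i \sqrt{3}} = \frac{2 w}{w + 28 i \sqrt{3}}$)
$\left(a + 15358\right) + U{\left(V \right)} = \left(-13625 + 15358\right) + 2 \cdot 0 \frac{1}{0 + 28 i \sqrt{3}} = 1733 + 2 \cdot 0 \frac{1}{28 i \sqrt{3}} = 1733 + 2 \cdot 0 \left(- \frac{i \sqrt{3}}{84}\right) = 1733 + 0 = 1733$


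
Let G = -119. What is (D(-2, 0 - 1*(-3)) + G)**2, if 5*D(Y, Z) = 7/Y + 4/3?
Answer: 12837889/900 ≈ 14264.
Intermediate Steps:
D(Y, Z) = 4/15 + 7/(5*Y) (D(Y, Z) = (7/Y + 4/3)/5 = (4/3 + 7/Y)/5 = 4/15 + 7/(5*Y))
(D(-2, 0 - 1*(-3)) + G)**2 = ((1/15)*(21 + 4*(-2))/(-2) - 119)**2 = ((1/15)*(-1/2)*(21 - 8) - 119)**2 = ((1/15)*(-1/2)*13 - 119)**2 = (-13/30 - 119)**2 = (-3583/30)**2 = 12837889/900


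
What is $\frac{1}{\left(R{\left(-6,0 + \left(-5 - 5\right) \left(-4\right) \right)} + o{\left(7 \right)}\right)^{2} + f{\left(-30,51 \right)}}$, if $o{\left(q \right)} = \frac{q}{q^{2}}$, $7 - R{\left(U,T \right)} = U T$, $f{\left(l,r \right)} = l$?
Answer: $\frac{49}{2991430} \approx 1.638 \cdot 10^{-5}$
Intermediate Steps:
$R{\left(U,T \right)} = 7 - T U$ ($R{\left(U,T \right)} = 7 - U T = 7 - T U$)
$o{\left(q \right)} = \frac{1}{q}$ ($o{\left(q \right)} = \frac{q}{q^{2}} = \frac{1}{q}$)
$\frac{1}{\left(R{\left(-6,0 + \left(-5 - 5\right) \left(-4\right) \right)} + o{\left(7 \right)}\right)^{2} + f{\left(-30,51 \right)}} = \frac{1}{\left(\left(7 - \left(0 + \left(-5 - 5\right) \left(-4\right)\right) \left(-6\right)\right) + \frac{1}{7}\right)^{2} - 30} = \frac{1}{\left(\left(7 - \left(0 - -40\right) \left(-6\right)\right) + \frac{1}{7}\right)^{2} - 30} = \frac{1}{\left(\left(7 - \left(0 + 40\right) \left(-6\right)\right) + \frac{1}{7}\right)^{2} - 30} = \frac{1}{\left(\left(7 - 40 \left(-6\right)\right) + \frac{1}{7}\right)^{2} - 30} = \frac{1}{\left(\left(7 + 240\right) + \frac{1}{7}\right)^{2} - 30} = \frac{1}{\left(247 + \frac{1}{7}\right)^{2} - 30} = \frac{1}{\left(\frac{1730}{7}\right)^{2} - 30} = \frac{1}{\frac{2992900}{49} - 30} = \frac{1}{\frac{2991430}{49}} = \frac{49}{2991430}$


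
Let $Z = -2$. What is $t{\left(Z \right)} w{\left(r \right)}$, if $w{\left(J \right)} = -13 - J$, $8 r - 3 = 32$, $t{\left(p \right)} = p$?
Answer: $\frac{139}{4} \approx 34.75$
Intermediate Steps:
$r = \frac{35}{8}$ ($r = \frac{3}{8} + \frac{1}{8} \cdot 32 = \frac{3}{8} + 4 = \frac{35}{8} \approx 4.375$)
$t{\left(Z \right)} w{\left(r \right)} = - 2 \left(-13 - \frac{35}{8}\right) = \left(-2\right) \left(- \frac{139}{8}\right) = \frac{139}{4}$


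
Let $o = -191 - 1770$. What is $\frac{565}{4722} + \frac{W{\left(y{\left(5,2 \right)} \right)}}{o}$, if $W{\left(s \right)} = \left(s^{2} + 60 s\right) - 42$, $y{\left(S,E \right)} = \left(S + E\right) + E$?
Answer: $- \frac{1626073}{9259842} \approx -0.1756$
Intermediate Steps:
$o = -1961$
$y{\left(S,E \right)} = S + 2 E$ ($y{\left(S,E \right)} = \left(E + S\right) + E = S + 2 E$)
$W{\left(s \right)} = -42 + s^{2} + 60 s$
$\frac{565}{4722} + \frac{W{\left(y{\left(5,2 \right)} \right)}}{o} = \frac{565}{4722} + \frac{-42 + \left(5 + 2 \cdot 2\right)^{2} + 60 \left(5 + 2 \cdot 2\right)}{-1961} = 565 \cdot \frac{1}{4722} + \left(-42 + \left(5 + 4\right)^{2} + 60 \left(5 + 4\right)\right) \left(- \frac{1}{1961}\right) = \frac{565}{4722} + \left(-42 + 9^{2} + 60 \cdot 9\right) \left(- \frac{1}{1961}\right) = \frac{565}{4722} + \left(-42 + 81 + 540\right) \left(- \frac{1}{1961}\right) = \frac{565}{4722} + 579 \left(- \frac{1}{1961}\right) = \frac{565}{4722} - \frac{579}{1961} = - \frac{1626073}{9259842}$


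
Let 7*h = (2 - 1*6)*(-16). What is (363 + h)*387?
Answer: 1008135/7 ≈ 1.4402e+5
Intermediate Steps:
h = 64/7 (h = ((2 - 1*6)*(-16))/7 = ((2 - 6)*(-16))/7 = (-4*(-16))/7 = (1/7)*64 = 64/7 ≈ 9.1429)
(363 + h)*387 = (363 + 64/7)*387 = (2605/7)*387 = 1008135/7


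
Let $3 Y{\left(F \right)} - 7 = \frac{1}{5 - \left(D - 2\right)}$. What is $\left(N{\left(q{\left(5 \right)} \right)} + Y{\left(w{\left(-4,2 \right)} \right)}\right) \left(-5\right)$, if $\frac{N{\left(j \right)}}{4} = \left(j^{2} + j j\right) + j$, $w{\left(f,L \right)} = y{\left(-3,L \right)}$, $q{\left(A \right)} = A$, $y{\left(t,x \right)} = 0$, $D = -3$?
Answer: $- \frac{6671}{6} \approx -1111.8$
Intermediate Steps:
$w{\left(f,L \right)} = 0$
$Y{\left(F \right)} = \frac{71}{30}$ ($Y{\left(F \right)} = \frac{7}{3} + \frac{1}{3 \left(5 - \left(-3 - 2\right)\right)} = \frac{7}{3} + \frac{1}{3 \left(5 - -5\right)} = \frac{7}{3} + \frac{1}{3 \left(5 + 5\right)} = \frac{7}{3} + \frac{1}{3 \cdot 10} = \frac{7}{3} + \frac{1}{3} \cdot \frac{1}{10} = \frac{7}{3} + \frac{1}{30} = \frac{71}{30}$)
$N{\left(j \right)} = 4 j + 8 j^{2}$ ($N{\left(j \right)} = 4 \left(\left(j^{2} + j j\right) + j\right) = 4 \left(\left(j^{2} + j^{2}\right) + j\right) = 4 \left(2 j^{2} + j\right) = 4 \left(j + 2 j^{2}\right) = 4 j + 8 j^{2}$)
$\left(N{\left(q{\left(5 \right)} \right)} + Y{\left(w{\left(-4,2 \right)} \right)}\right) \left(-5\right) = \left(4 \cdot 5 \left(1 + 2 \cdot 5\right) + \frac{71}{30}\right) \left(-5\right) = \left(4 \cdot 5 \left(1 + 10\right) + \frac{71}{30}\right) \left(-5\right) = \left(4 \cdot 5 \cdot 11 + \frac{71}{30}\right) \left(-5\right) = \left(220 + \frac{71}{30}\right) \left(-5\right) = \frac{6671}{30} \left(-5\right) = - \frac{6671}{6}$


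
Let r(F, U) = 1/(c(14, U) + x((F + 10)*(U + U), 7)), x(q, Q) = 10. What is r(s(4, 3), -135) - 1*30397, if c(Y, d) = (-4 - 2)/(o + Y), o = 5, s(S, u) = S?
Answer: -5593029/184 ≈ -30397.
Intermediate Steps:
c(Y, d) = -6/(5 + Y) (c(Y, d) = (-4 - 2)/(5 + Y) = -6/(5 + Y))
r(F, U) = 19/184 (r(F, U) = 1/(-6/(5 + 14) + 10) = 1/(-6/19 + 10) = 1/(184/19) = 19/184)
r(s(4, 3), -135) - 1*30397 = 19/184 - 1*30397 = 19/184 - 30397 = -5593029/184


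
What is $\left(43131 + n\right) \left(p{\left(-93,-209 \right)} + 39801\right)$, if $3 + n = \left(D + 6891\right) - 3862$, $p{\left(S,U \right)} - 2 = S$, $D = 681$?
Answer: $1859936980$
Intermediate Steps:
$p{\left(S,U \right)} = 2 + S$
$n = 3707$ ($n = -3 + \left(\left(681 + 6891\right) - 3862\right) = -3 + \left(7572 - 3862\right) = -3 + 3710 = 3707$)
$\left(43131 + n\right) \left(p{\left(-93,-209 \right)} + 39801\right) = \left(43131 + 3707\right) \left(\left(2 - 93\right) + 39801\right) = 46838 \left(-91 + 39801\right) = 46838 \cdot 39710 = 1859936980$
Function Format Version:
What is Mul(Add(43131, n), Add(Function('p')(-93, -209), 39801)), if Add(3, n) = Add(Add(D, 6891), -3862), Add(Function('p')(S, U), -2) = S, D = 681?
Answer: 1859936980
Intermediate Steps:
Function('p')(S, U) = Add(2, S)
n = 3707 (n = Add(-3, Add(Add(681, 6891), -3862)) = Add(-3, Add(7572, -3862)) = Add(-3, 3710) = 3707)
Mul(Add(43131, n), Add(Function('p')(-93, -209), 39801)) = Mul(Add(43131, 3707), Add(Add(2, -93), 39801)) = Mul(46838, Add(-91, 39801)) = Mul(46838, 39710) = 1859936980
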